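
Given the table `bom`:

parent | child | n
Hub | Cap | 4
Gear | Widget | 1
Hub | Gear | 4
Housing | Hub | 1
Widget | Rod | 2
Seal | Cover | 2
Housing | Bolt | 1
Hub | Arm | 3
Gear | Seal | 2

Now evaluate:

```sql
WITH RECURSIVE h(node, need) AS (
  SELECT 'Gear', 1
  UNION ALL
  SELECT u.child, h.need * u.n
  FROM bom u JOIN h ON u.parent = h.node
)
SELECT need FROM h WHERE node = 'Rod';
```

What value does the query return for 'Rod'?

Base: (Gear, need=1).
Iteration 1: components of {Gear} -> Seal = 1*2 = 2, Widget = 1*1 = 1.
Iteration 2: components of {Seal,Widget} -> Cover = 2*2 = 4, Rod = 1*2 = 2.
Iteration 3: no further components; recursion stops.

2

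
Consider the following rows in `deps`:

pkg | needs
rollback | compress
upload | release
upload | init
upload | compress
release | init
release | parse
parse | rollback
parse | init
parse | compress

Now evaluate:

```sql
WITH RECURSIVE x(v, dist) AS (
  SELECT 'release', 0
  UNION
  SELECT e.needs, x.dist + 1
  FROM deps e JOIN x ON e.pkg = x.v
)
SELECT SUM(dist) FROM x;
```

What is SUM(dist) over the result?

11

Base: (release, dist=0).
Iteration 1: edges from {release} -> (init, dist=1), (parse, dist=1).
Iteration 2: edges from {init,parse} -> (compress, dist=2), (init, dist=2), (rollback, dist=2).
Iteration 3: edges from {compress,init,rollback} -> (compress, dist=3).
Iteration 4: no outgoing edges from {compress}; recursion stops.
SUM(dist) = 0 + 1 + 1 + 2 + 2 + 2 + 3 = 11.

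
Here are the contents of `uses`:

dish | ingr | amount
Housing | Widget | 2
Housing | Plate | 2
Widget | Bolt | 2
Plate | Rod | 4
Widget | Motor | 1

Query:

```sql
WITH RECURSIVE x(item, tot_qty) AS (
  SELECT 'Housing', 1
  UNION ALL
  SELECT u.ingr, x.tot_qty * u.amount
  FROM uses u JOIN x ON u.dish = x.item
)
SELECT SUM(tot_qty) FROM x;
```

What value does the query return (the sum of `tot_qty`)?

19

Base: (Housing, tot_qty=1).
Iteration 1: components of {Housing} -> Plate = 1*2 = 2, Widget = 1*2 = 2.
Iteration 2: components of {Plate,Widget} -> Bolt = 2*2 = 4, Motor = 2*1 = 2, Rod = 2*4 = 8.
Iteration 3: no further components; recursion stops.
SUM(tot_qty) = 1 + 2 + 2 + 4 + 2 + 8 = 19.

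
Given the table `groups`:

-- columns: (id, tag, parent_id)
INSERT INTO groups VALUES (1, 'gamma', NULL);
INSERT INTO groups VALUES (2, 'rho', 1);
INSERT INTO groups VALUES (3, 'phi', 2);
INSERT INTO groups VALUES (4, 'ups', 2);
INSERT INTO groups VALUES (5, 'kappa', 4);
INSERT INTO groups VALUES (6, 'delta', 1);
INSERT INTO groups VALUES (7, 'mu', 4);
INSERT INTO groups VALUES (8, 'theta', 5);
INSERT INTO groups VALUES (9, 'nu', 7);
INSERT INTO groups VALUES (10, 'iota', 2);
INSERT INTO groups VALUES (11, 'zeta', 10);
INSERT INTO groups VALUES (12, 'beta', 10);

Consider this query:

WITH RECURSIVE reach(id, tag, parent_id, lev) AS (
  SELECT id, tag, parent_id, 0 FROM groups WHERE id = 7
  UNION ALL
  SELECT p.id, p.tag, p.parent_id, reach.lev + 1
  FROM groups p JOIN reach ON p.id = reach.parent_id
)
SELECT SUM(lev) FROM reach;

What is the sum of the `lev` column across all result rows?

6

Base: id=7 (mu), parent_id=4, lev 0.
Iteration 1: join on id=4 -> ups (id 4, parent_id=2, lev 1).
Iteration 2: join on id=2 -> rho (id 2, parent_id=1, lev 2).
Iteration 3: join on id=1 -> gamma (id 1, parent_id=NULL, lev 3).
Iteration 4: parent_id is NULL; no match; recursion stops.
SUM(lev) = 0 + 1 + 2 + 3 = 6.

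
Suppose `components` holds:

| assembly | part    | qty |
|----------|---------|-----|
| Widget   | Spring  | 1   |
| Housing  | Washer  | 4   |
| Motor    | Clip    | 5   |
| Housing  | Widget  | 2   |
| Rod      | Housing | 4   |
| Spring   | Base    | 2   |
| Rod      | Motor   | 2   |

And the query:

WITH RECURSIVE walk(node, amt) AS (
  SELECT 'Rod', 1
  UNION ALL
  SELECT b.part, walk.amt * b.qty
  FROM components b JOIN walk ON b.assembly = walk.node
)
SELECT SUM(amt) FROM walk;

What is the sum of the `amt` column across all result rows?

Base: (Rod, amt=1).
Iteration 1: components of {Rod} -> Housing = 1*4 = 4, Motor = 1*2 = 2.
Iteration 2: components of {Housing,Motor} -> Clip = 2*5 = 10, Washer = 4*4 = 16, Widget = 4*2 = 8.
Iteration 3: components of {Clip,Washer,Widget} -> Spring = 8*1 = 8.
Iteration 4: components of {Spring} -> Base = 8*2 = 16.
Iteration 5: no further components; recursion stops.
SUM(amt) = 1 + 2 + 4 + 10 + 8 + 16 + 8 + 16 = 65.

65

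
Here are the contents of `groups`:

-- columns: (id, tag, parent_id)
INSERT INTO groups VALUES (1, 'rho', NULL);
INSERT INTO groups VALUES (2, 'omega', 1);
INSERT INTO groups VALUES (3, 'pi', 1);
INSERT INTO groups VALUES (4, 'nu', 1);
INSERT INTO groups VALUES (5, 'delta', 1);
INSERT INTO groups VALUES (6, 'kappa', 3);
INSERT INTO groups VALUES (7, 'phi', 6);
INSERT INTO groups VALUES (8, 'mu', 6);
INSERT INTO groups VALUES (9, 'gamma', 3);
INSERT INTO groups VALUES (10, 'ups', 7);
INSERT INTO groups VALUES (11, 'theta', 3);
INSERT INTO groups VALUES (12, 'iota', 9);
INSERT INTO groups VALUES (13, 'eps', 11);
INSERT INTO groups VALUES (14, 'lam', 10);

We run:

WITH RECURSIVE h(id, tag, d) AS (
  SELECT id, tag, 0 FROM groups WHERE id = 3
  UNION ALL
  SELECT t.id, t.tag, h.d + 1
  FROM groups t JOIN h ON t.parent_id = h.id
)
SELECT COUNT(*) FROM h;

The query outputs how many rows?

10

Base: id=3 (pi) at d 0.
Iteration 1: rows with parent_id in {3} -> kappa (id 6, d 1), gamma (id 9, d 1), theta (id 11, d 1).
Iteration 2: rows with parent_id in {6,9,11} -> phi (id 7, d 2), mu (id 8, d 2), iota (id 12, d 2), eps (id 13, d 2).
Iteration 3: rows with parent_id in {7,8,12,13} -> ups (id 10, d 3).
Iteration 4: rows with parent_id in {10} -> lam (id 14, d 4).
Iteration 5: no rows with parent_id in {14}; recursion stops.
Total rows emitted: 10.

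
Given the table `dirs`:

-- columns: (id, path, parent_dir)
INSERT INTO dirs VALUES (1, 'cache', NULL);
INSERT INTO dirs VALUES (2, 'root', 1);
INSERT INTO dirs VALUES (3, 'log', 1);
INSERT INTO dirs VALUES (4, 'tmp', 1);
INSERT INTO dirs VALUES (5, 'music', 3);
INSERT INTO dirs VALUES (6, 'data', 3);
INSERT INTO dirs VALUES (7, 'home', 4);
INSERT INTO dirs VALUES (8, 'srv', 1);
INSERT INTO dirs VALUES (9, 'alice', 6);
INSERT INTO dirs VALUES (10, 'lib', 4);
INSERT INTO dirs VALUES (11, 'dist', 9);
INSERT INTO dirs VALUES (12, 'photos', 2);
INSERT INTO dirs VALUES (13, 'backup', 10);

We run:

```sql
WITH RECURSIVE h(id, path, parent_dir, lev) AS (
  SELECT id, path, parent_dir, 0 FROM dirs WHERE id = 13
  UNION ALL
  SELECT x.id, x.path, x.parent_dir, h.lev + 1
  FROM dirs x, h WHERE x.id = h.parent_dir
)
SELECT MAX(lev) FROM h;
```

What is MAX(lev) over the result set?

Base: id=13 (backup), parent_dir=10, lev 0.
Iteration 1: join on id=10 -> lib (id 10, parent_dir=4, lev 1).
Iteration 2: join on id=4 -> tmp (id 4, parent_dir=1, lev 2).
Iteration 3: join on id=1 -> cache (id 1, parent_dir=NULL, lev 3).
Iteration 4: parent_dir is NULL; no match; recursion stops.
lev values: 0, 1, 2, 3; the maximum is 3.

3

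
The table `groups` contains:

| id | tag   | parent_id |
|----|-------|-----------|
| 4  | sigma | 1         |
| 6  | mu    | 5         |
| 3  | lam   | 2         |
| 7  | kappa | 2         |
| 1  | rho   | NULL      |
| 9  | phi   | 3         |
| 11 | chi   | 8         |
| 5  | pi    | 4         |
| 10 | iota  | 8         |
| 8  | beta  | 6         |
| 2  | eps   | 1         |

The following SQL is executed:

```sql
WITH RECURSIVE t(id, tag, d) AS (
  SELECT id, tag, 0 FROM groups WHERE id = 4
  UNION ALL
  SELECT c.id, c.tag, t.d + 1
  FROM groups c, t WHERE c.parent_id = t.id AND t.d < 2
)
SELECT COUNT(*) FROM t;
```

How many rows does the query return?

3

Base: id=4 (sigma) at d 0.
Iteration 1: rows with parent_id in {4} -> pi (id 5, d 1).
Iteration 2: rows with parent_id in {5} -> mu (id 6, d 2).
Iteration 3: d < 2 fails for all current rows; recursion stops.
Total rows emitted: 3.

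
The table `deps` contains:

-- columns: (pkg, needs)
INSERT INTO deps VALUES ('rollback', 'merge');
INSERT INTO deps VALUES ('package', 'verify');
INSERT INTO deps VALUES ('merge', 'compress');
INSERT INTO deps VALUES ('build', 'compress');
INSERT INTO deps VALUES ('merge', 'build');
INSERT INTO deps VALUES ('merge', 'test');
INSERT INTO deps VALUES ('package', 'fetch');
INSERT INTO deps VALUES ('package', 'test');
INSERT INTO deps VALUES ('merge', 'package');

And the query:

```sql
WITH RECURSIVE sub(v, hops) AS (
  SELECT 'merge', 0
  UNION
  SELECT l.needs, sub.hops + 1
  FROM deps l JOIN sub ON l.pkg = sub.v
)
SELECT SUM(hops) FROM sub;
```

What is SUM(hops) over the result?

12

Base: (merge, hops=0).
Iteration 1: edges from {merge} -> (build, hops=1), (compress, hops=1), (package, hops=1), (test, hops=1).
Iteration 2: edges from {build,compress,package,test} -> (compress, hops=2), (fetch, hops=2), (test, hops=2), (verify, hops=2).
Iteration 3: no outgoing edges from {compress,fetch,test,verify}; recursion stops.
SUM(hops) = 0 + 1 + 1 + 1 + 1 + 2 + 2 + 2 + 2 = 12.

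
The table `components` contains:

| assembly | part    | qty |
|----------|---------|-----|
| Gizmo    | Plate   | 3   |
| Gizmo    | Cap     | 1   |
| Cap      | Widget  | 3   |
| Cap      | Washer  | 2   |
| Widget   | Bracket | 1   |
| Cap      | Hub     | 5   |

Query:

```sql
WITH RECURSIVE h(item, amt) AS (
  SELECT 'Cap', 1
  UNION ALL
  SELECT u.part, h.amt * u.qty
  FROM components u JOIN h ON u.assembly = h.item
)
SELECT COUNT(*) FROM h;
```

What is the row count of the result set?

Base: (Cap, amt=1).
Iteration 1: components of {Cap} -> Hub = 1*5 = 5, Washer = 1*2 = 2, Widget = 1*3 = 3.
Iteration 2: components of {Hub,Washer,Widget} -> Bracket = 3*1 = 3.
Iteration 3: no further components; recursion stops.
Total rows emitted: 5.

5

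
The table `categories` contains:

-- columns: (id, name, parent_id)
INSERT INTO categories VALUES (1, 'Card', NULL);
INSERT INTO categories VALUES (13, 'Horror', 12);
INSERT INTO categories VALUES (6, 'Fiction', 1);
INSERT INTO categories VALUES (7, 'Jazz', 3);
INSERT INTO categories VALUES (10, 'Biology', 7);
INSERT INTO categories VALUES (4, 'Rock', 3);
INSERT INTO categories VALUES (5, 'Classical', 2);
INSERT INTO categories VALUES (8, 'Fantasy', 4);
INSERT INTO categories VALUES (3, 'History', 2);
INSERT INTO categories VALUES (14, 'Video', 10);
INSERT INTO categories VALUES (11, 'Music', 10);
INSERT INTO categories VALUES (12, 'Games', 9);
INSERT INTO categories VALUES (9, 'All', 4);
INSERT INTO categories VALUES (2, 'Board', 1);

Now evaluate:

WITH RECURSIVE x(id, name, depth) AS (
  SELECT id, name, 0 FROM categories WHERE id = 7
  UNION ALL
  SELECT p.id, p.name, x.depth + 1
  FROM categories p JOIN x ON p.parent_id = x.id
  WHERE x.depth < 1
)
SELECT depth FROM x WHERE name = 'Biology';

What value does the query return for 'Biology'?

1

Base: id=7 (Jazz) at depth 0.
Iteration 1: rows with parent_id in {7} -> Biology (id 10, depth 1).
Iteration 2: depth < 1 fails for all current rows; recursion stops.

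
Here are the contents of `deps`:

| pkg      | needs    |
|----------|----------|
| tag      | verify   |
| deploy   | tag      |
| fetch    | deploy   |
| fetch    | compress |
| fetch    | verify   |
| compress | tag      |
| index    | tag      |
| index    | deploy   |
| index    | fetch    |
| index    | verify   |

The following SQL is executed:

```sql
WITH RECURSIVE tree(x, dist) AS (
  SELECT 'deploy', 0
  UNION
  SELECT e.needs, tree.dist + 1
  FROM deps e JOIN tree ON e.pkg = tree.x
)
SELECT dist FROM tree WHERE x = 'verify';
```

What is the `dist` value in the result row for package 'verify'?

Base: (deploy, dist=0).
Iteration 1: edges from {deploy} -> (tag, dist=1).
Iteration 2: edges from {tag} -> (verify, dist=2).
Iteration 3: no outgoing edges from {verify}; recursion stops.

2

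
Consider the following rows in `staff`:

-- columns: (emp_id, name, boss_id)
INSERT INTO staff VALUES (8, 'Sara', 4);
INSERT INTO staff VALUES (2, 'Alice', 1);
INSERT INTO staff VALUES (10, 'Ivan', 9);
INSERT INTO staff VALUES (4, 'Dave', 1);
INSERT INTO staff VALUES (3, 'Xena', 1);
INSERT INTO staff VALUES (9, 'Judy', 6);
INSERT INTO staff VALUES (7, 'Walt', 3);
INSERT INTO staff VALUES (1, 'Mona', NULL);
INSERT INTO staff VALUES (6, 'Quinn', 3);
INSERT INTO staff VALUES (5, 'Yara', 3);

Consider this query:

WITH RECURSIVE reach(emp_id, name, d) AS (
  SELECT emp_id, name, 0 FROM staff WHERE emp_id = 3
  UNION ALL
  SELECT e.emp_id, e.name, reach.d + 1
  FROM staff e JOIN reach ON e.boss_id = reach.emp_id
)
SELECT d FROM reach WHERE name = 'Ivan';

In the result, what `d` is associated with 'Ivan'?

Base: emp_id=3 (Xena) at d 0.
Iteration 1: rows with boss_id in {3} -> Yara (id 5, d 1), Quinn (id 6, d 1), Walt (id 7, d 1).
Iteration 2: rows with boss_id in {5,6,7} -> Judy (id 9, d 2).
Iteration 3: rows with boss_id in {9} -> Ivan (id 10, d 3).
Iteration 4: no rows with boss_id in {10}; recursion stops.

3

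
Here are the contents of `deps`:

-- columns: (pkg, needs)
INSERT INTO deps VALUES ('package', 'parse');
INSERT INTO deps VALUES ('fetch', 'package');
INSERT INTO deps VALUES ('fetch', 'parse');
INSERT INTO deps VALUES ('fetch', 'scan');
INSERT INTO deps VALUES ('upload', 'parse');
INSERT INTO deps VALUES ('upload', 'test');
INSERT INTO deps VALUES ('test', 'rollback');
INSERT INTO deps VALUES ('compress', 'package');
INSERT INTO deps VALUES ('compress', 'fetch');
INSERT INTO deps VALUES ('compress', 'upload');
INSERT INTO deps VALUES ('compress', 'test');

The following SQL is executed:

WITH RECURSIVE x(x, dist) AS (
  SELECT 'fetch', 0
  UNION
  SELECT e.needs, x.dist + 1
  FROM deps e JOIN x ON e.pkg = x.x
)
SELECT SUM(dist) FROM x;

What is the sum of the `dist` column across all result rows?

Base: (fetch, dist=0).
Iteration 1: edges from {fetch} -> (package, dist=1), (parse, dist=1), (scan, dist=1).
Iteration 2: edges from {package,parse,scan} -> (parse, dist=2).
Iteration 3: no outgoing edges from {parse}; recursion stops.
SUM(dist) = 0 + 1 + 1 + 1 + 2 = 5.

5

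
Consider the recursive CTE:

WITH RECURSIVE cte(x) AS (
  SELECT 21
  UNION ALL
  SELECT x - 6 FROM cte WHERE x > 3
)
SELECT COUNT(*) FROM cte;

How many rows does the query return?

4

Base: x=21.
Iteration 1: 21 > 3 holds -> x = 21 - 6 = 15.
Iteration 2: 15 > 3 holds -> x = 15 - 6 = 9.
Iteration 3: 9 > 3 holds -> x = 9 - 6 = 3.
Iteration 4: 3 > 3 fails; recursion stops.
Total rows emitted: 4.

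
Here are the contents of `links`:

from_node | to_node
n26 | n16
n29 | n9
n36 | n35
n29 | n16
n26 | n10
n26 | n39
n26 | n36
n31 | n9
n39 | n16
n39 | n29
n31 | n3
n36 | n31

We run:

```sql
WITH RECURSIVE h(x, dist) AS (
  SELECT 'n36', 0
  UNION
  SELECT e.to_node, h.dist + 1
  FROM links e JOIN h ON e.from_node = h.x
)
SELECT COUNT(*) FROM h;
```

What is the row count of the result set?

Base: (n36, dist=0).
Iteration 1: edges from {n36} -> (n31, dist=1), (n35, dist=1).
Iteration 2: edges from {n31,n35} -> (n3, dist=2), (n9, dist=2).
Iteration 3: no outgoing edges from {n3,n9}; recursion stops.
Total rows emitted: 5.

5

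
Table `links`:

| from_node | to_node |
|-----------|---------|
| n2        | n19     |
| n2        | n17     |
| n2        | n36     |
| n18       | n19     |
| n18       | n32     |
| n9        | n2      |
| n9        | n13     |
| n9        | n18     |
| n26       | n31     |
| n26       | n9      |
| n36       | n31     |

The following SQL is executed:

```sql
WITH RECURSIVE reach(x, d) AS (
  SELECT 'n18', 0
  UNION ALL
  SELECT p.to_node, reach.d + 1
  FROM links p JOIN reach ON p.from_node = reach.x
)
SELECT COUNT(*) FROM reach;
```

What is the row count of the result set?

Base: (n18, d=0).
Iteration 1: edges from {n18} -> (n19, d=1), (n32, d=1).
Iteration 2: no outgoing edges from {n19,n32}; recursion stops.
Total rows emitted: 3.

3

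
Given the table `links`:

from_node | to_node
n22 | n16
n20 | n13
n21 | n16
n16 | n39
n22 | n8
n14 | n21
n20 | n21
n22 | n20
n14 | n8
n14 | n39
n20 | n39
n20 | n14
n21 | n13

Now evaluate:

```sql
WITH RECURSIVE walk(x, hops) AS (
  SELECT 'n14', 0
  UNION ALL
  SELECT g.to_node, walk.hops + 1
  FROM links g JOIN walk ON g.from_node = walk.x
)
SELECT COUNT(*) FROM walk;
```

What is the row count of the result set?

7

Base: (n14, hops=0).
Iteration 1: edges from {n14} -> (n21, hops=1), (n39, hops=1), (n8, hops=1).
Iteration 2: edges from {n21,n39,n8} -> (n13, hops=2), (n16, hops=2).
Iteration 3: edges from {n13,n16} -> (n39, hops=3).
Iteration 4: no outgoing edges from {n39}; recursion stops.
Total rows emitted: 7.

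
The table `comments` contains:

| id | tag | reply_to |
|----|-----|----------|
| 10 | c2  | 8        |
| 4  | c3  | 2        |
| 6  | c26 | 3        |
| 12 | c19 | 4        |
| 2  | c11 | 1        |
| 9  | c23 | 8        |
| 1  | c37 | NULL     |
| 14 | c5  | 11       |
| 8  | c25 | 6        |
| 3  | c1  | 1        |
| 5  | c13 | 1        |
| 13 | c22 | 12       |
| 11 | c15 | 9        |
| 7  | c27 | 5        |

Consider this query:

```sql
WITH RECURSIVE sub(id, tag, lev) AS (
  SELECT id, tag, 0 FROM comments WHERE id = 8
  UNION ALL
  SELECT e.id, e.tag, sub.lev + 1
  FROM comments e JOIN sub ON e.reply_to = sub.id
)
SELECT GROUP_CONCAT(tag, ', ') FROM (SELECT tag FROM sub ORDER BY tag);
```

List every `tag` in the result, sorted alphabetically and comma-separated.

c15, c2, c23, c25, c5

Base: id=8 (c25) at lev 0.
Iteration 1: rows with reply_to in {8} -> c23 (id 9, lev 1), c2 (id 10, lev 1).
Iteration 2: rows with reply_to in {9,10} -> c15 (id 11, lev 2).
Iteration 3: rows with reply_to in {11} -> c5 (id 14, lev 3).
Iteration 4: no rows with reply_to in {14}; recursion stops.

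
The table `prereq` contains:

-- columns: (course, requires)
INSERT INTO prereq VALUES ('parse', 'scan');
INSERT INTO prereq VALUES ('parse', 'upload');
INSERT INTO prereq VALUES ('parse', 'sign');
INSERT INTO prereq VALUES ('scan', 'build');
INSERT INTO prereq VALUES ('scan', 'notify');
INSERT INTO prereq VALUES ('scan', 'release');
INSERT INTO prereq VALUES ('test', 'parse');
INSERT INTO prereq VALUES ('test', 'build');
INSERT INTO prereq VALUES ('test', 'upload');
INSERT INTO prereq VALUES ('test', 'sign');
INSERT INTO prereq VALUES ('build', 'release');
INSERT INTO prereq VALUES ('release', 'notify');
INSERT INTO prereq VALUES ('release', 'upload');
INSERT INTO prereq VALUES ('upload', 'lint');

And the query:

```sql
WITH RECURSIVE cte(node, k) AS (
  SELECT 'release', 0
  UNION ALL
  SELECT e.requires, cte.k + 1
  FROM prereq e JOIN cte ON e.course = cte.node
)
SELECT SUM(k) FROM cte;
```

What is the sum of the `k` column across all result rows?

4

Base: (release, k=0).
Iteration 1: edges from {release} -> (notify, k=1), (upload, k=1).
Iteration 2: edges from {notify,upload} -> (lint, k=2).
Iteration 3: no outgoing edges from {lint}; recursion stops.
SUM(k) = 0 + 1 + 1 + 2 = 4.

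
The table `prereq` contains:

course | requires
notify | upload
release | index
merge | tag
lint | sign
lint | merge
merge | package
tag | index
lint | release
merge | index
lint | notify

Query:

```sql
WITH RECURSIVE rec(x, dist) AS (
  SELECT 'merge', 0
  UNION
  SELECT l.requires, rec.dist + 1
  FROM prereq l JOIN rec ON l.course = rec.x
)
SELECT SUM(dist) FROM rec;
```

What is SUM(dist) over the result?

Base: (merge, dist=0).
Iteration 1: edges from {merge} -> (index, dist=1), (package, dist=1), (tag, dist=1).
Iteration 2: edges from {index,package,tag} -> (index, dist=2).
Iteration 3: no outgoing edges from {index}; recursion stops.
SUM(dist) = 0 + 1 + 1 + 1 + 2 = 5.

5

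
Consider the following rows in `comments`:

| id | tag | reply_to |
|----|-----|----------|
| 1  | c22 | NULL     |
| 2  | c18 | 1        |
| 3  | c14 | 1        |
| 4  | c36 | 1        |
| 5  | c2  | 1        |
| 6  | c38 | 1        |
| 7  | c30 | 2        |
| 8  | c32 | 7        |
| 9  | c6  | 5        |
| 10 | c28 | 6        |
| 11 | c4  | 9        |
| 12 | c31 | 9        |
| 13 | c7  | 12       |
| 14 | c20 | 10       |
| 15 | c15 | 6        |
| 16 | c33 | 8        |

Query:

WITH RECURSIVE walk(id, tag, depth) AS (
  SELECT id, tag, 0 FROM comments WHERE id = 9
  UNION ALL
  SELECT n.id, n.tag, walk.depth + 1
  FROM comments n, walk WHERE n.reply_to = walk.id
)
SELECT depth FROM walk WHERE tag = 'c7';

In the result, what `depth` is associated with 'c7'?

Base: id=9 (c6) at depth 0.
Iteration 1: rows with reply_to in {9} -> c4 (id 11, depth 1), c31 (id 12, depth 1).
Iteration 2: rows with reply_to in {11,12} -> c7 (id 13, depth 2).
Iteration 3: no rows with reply_to in {13}; recursion stops.

2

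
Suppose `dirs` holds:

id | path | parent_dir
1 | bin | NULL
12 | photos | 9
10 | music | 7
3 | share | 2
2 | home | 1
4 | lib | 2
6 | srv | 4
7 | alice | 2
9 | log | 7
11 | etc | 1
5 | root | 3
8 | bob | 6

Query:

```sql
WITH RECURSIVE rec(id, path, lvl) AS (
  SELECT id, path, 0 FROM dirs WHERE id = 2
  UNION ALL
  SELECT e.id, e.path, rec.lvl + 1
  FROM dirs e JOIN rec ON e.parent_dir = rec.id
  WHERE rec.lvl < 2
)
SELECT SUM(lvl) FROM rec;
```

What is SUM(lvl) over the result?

11

Base: id=2 (home) at lvl 0.
Iteration 1: rows with parent_dir in {2} -> share (id 3, lvl 1), lib (id 4, lvl 1), alice (id 7, lvl 1).
Iteration 2: rows with parent_dir in {3,4,7} -> root (id 5, lvl 2), srv (id 6, lvl 2), log (id 9, lvl 2), music (id 10, lvl 2).
Iteration 3: lvl < 2 fails for all current rows; recursion stops.
SUM(lvl) = 0 + 1 + 1 + 1 + 2 + 2 + 2 + 2 = 11.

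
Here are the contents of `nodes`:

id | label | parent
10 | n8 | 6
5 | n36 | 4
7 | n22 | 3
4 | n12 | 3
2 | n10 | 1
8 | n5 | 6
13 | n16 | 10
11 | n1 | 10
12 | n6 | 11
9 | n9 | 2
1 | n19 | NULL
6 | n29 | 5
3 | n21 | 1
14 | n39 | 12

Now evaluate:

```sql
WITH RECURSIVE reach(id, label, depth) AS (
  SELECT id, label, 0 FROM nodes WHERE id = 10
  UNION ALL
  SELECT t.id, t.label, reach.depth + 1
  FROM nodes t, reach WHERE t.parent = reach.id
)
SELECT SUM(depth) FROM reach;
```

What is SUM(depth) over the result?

7

Base: id=10 (n8) at depth 0.
Iteration 1: rows with parent in {10} -> n1 (id 11, depth 1), n16 (id 13, depth 1).
Iteration 2: rows with parent in {11,13} -> n6 (id 12, depth 2).
Iteration 3: rows with parent in {12} -> n39 (id 14, depth 3).
Iteration 4: no rows with parent in {14}; recursion stops.
SUM(depth) = 0 + 1 + 1 + 2 + 3 = 7.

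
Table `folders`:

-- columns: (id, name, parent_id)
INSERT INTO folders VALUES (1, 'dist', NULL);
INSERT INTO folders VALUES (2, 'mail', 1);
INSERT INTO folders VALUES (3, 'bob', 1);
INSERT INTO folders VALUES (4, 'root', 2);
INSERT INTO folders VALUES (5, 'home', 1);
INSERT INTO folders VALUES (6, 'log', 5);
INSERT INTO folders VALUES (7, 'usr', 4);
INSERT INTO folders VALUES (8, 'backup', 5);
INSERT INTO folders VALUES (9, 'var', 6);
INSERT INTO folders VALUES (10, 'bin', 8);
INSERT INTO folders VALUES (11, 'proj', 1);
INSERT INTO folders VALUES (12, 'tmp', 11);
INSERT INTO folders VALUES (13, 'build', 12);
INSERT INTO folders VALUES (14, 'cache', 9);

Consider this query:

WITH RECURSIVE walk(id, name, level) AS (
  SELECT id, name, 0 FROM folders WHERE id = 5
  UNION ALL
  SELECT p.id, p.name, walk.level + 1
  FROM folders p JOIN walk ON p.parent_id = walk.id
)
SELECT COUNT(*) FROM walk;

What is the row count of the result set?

Base: id=5 (home) at level 0.
Iteration 1: rows with parent_id in {5} -> log (id 6, level 1), backup (id 8, level 1).
Iteration 2: rows with parent_id in {6,8} -> var (id 9, level 2), bin (id 10, level 2).
Iteration 3: rows with parent_id in {9,10} -> cache (id 14, level 3).
Iteration 4: no rows with parent_id in {14}; recursion stops.
Total rows emitted: 6.

6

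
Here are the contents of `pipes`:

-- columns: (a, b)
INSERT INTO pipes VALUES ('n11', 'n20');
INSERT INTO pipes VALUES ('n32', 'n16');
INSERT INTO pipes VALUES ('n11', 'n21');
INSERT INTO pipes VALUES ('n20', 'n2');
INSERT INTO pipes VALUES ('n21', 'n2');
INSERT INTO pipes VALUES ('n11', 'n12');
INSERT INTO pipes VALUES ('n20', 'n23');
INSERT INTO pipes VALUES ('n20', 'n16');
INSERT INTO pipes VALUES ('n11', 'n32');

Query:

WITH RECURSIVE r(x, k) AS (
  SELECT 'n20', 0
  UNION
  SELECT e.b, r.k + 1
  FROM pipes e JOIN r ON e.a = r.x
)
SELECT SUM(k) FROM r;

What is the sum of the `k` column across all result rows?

Base: (n20, k=0).
Iteration 1: edges from {n20} -> (n16, k=1), (n2, k=1), (n23, k=1).
Iteration 2: no outgoing edges from {n16,n2,n23}; recursion stops.
SUM(k) = 0 + 1 + 1 + 1 = 3.

3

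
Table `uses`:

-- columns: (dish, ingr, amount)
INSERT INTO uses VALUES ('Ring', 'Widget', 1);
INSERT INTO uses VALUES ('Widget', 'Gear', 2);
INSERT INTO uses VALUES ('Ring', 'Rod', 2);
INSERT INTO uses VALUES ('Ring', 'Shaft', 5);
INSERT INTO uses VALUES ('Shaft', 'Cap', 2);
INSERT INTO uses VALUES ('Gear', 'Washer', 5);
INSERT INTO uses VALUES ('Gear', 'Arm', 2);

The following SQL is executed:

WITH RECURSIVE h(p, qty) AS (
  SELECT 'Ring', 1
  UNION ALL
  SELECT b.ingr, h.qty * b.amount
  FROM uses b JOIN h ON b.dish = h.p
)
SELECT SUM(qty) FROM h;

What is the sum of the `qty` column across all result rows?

Base: (Ring, qty=1).
Iteration 1: components of {Ring} -> Rod = 1*2 = 2, Shaft = 1*5 = 5, Widget = 1*1 = 1.
Iteration 2: components of {Rod,Shaft,Widget} -> Cap = 5*2 = 10, Gear = 1*2 = 2.
Iteration 3: components of {Cap,Gear} -> Arm = 2*2 = 4, Washer = 2*5 = 10.
Iteration 4: no further components; recursion stops.
SUM(qty) = 1 + 1 + 2 + 5 + 2 + 10 + 10 + 4 = 35.

35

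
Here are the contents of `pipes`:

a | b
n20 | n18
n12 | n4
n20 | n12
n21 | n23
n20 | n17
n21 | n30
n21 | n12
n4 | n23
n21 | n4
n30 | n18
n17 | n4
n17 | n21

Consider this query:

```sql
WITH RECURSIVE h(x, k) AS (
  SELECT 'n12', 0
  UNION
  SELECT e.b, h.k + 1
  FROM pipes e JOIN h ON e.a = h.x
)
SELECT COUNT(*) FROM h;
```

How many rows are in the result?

Base: (n12, k=0).
Iteration 1: edges from {n12} -> (n4, k=1).
Iteration 2: edges from {n4} -> (n23, k=2).
Iteration 3: no outgoing edges from {n23}; recursion stops.
Total rows emitted: 3.

3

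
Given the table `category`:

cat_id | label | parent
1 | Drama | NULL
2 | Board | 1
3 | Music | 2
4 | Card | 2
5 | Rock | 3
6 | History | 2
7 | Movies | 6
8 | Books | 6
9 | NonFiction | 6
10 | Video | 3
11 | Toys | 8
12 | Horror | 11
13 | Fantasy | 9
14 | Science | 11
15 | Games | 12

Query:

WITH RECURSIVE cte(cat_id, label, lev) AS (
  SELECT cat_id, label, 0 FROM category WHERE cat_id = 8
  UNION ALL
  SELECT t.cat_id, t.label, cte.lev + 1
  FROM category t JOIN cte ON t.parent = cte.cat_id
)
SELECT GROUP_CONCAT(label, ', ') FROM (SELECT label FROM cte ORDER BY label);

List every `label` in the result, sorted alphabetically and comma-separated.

Books, Games, Horror, Science, Toys

Base: cat_id=8 (Books) at lev 0.
Iteration 1: rows with parent in {8} -> Toys (id 11, lev 1).
Iteration 2: rows with parent in {11} -> Horror (id 12, lev 2), Science (id 14, lev 2).
Iteration 3: rows with parent in {12,14} -> Games (id 15, lev 3).
Iteration 4: no rows with parent in {15}; recursion stops.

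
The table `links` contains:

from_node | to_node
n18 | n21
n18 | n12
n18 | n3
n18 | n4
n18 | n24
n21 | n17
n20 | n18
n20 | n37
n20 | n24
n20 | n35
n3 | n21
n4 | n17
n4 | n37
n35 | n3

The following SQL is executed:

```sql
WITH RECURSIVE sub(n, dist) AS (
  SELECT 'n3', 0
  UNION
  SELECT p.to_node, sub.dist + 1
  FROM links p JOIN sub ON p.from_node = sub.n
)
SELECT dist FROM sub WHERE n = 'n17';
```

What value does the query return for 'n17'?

2

Base: (n3, dist=0).
Iteration 1: edges from {n3} -> (n21, dist=1).
Iteration 2: edges from {n21} -> (n17, dist=2).
Iteration 3: no outgoing edges from {n17}; recursion stops.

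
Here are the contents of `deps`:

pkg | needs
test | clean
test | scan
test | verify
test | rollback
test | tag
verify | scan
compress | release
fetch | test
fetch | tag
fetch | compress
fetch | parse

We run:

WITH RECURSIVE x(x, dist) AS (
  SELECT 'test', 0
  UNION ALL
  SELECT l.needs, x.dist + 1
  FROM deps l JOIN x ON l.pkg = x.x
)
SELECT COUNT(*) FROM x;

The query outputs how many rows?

Base: (test, dist=0).
Iteration 1: edges from {test} -> (clean, dist=1), (rollback, dist=1), (scan, dist=1), (tag, dist=1), (verify, dist=1).
Iteration 2: edges from {clean,rollback,scan,tag,verify} -> (scan, dist=2).
Iteration 3: no outgoing edges from {scan}; recursion stops.
Total rows emitted: 7.

7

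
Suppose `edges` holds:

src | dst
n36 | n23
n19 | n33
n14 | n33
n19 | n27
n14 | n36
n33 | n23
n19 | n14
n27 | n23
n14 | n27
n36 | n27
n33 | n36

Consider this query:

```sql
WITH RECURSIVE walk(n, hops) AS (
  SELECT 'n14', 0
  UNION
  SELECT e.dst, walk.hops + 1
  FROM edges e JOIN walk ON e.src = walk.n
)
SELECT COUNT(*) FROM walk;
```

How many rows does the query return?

Base: (n14, hops=0).
Iteration 1: edges from {n14} -> (n27, hops=1), (n33, hops=1), (n36, hops=1).
Iteration 2: edges from {n27,n33,n36} -> (n23, hops=2), (n27, hops=2), (n36, hops=2). [UNION drops 2 duplicate row(s)]
Iteration 3: edges from {n23,n27,n36} -> (n23, hops=3), (n27, hops=3). [UNION drops 1 duplicate row(s)]
Iteration 4: edges from {n23,n27} -> (n23, hops=4).
Iteration 5: no outgoing edges from {n23}; recursion stops.
Total rows emitted: 10.

10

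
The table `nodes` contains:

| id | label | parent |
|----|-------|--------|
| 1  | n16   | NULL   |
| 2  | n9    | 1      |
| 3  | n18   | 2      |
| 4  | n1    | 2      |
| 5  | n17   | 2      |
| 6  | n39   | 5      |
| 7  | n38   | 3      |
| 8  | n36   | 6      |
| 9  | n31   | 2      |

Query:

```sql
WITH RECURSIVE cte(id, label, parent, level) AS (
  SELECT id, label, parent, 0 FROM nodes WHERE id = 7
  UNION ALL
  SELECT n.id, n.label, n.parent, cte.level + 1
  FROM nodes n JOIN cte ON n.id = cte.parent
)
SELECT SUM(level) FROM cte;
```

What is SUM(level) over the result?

6

Base: id=7 (n38), parent=3, level 0.
Iteration 1: join on id=3 -> n18 (id 3, parent=2, level 1).
Iteration 2: join on id=2 -> n9 (id 2, parent=1, level 2).
Iteration 3: join on id=1 -> n16 (id 1, parent=NULL, level 3).
Iteration 4: parent is NULL; no match; recursion stops.
SUM(level) = 0 + 1 + 2 + 3 = 6.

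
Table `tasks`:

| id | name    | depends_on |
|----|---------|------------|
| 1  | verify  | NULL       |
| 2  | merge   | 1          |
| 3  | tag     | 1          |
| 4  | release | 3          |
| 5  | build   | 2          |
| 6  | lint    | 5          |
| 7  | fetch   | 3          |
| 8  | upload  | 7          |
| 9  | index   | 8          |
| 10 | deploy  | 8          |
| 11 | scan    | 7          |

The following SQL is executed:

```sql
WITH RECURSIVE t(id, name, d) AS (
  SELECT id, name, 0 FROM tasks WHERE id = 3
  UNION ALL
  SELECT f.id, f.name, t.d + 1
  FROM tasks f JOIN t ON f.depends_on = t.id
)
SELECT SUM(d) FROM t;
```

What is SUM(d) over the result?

Base: id=3 (tag) at d 0.
Iteration 1: rows with depends_on in {3} -> release (id 4, d 1), fetch (id 7, d 1).
Iteration 2: rows with depends_on in {4,7} -> upload (id 8, d 2), scan (id 11, d 2).
Iteration 3: rows with depends_on in {8,11} -> index (id 9, d 3), deploy (id 10, d 3).
Iteration 4: no rows with depends_on in {9,10}; recursion stops.
SUM(d) = 0 + 1 + 1 + 2 + 2 + 3 + 3 = 12.

12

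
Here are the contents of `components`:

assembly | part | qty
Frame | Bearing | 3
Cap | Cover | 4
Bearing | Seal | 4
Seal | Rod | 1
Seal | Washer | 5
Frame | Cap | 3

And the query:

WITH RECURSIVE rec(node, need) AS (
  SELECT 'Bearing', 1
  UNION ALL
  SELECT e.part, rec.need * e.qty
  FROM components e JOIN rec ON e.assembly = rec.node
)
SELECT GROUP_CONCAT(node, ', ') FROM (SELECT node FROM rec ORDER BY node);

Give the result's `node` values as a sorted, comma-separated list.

Base: (Bearing, need=1).
Iteration 1: components of {Bearing} -> Seal = 1*4 = 4.
Iteration 2: components of {Seal} -> Rod = 4*1 = 4, Washer = 4*5 = 20.
Iteration 3: no further components; recursion stops.

Bearing, Rod, Seal, Washer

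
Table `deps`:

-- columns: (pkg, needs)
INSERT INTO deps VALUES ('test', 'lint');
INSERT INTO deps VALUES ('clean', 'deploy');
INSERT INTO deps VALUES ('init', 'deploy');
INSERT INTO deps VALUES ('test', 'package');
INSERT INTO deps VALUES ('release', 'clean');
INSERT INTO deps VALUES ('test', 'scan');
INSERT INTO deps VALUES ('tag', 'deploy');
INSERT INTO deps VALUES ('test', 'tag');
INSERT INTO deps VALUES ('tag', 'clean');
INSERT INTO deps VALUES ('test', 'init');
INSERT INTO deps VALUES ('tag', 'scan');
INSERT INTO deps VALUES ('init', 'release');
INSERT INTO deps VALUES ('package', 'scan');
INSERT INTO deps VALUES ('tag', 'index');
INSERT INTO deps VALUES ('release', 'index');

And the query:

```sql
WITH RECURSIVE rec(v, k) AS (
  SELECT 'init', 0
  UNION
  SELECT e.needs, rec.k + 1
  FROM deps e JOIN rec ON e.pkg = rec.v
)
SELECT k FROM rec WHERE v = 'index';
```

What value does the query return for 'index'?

Base: (init, k=0).
Iteration 1: edges from {init} -> (deploy, k=1), (release, k=1).
Iteration 2: edges from {deploy,release} -> (clean, k=2), (index, k=2).
Iteration 3: edges from {clean,index} -> (deploy, k=3).
Iteration 4: no outgoing edges from {deploy}; recursion stops.

2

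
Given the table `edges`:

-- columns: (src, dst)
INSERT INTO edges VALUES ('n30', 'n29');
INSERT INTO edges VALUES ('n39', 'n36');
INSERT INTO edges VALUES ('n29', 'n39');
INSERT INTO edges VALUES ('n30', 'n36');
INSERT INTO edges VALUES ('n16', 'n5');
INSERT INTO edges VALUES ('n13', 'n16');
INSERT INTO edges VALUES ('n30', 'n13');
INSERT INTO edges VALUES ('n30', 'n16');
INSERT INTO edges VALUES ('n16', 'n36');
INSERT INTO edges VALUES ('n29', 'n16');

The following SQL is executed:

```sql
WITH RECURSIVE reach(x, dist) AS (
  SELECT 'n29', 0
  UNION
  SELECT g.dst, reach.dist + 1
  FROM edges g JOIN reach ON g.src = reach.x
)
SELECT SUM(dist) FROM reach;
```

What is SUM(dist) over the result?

6

Base: (n29, dist=0).
Iteration 1: edges from {n29} -> (n16, dist=1), (n39, dist=1).
Iteration 2: edges from {n16,n39} -> (n36, dist=2), (n5, dist=2). [UNION drops 1 duplicate row(s)]
Iteration 3: no outgoing edges from {n36,n5}; recursion stops.
SUM(dist) = 0 + 1 + 1 + 2 + 2 = 6.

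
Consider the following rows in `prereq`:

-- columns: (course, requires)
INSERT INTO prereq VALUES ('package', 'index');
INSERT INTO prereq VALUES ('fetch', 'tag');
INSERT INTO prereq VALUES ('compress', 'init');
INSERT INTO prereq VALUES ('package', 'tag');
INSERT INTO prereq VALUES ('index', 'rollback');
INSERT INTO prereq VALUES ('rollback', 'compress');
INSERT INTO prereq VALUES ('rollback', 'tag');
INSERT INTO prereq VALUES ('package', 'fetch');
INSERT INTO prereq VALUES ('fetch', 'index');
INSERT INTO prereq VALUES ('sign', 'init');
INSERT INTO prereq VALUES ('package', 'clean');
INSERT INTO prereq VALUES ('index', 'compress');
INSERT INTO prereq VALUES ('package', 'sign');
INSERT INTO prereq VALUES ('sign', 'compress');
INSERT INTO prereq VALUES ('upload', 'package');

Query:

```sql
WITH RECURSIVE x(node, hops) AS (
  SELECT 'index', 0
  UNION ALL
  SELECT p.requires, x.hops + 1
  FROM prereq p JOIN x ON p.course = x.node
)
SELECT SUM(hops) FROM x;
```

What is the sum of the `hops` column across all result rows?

Base: (index, hops=0).
Iteration 1: edges from {index} -> (compress, hops=1), (rollback, hops=1).
Iteration 2: edges from {compress,rollback} -> (compress, hops=2), (init, hops=2), (tag, hops=2).
Iteration 3: edges from {compress,init,tag} -> (init, hops=3).
Iteration 4: no outgoing edges from {init}; recursion stops.
SUM(hops) = 0 + 1 + 1 + 2 + 2 + 2 + 3 = 11.

11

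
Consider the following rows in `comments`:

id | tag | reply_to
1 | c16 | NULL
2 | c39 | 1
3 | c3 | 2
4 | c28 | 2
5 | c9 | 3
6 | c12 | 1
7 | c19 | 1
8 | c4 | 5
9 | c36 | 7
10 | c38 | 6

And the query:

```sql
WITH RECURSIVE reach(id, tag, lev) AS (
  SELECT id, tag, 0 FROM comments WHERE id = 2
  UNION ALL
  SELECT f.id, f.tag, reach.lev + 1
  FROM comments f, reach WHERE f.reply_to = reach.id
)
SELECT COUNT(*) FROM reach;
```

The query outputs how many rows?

5

Base: id=2 (c39) at lev 0.
Iteration 1: rows with reply_to in {2} -> c3 (id 3, lev 1), c28 (id 4, lev 1).
Iteration 2: rows with reply_to in {3,4} -> c9 (id 5, lev 2).
Iteration 3: rows with reply_to in {5} -> c4 (id 8, lev 3).
Iteration 4: no rows with reply_to in {8}; recursion stops.
Total rows emitted: 5.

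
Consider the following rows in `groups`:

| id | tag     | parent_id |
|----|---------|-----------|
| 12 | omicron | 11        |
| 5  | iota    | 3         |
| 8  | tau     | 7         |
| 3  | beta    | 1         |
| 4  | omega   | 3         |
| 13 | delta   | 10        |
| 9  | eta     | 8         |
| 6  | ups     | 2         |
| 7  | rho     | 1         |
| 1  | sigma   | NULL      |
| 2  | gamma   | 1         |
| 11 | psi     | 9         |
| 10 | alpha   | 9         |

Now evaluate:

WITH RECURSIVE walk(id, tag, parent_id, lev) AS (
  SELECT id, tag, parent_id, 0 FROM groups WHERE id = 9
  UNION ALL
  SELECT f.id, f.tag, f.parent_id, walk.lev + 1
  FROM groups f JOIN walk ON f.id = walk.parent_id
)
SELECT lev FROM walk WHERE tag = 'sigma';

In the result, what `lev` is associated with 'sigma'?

Base: id=9 (eta), parent_id=8, lev 0.
Iteration 1: join on id=8 -> tau (id 8, parent_id=7, lev 1).
Iteration 2: join on id=7 -> rho (id 7, parent_id=1, lev 2).
Iteration 3: join on id=1 -> sigma (id 1, parent_id=NULL, lev 3).
Iteration 4: parent_id is NULL; no match; recursion stops.

3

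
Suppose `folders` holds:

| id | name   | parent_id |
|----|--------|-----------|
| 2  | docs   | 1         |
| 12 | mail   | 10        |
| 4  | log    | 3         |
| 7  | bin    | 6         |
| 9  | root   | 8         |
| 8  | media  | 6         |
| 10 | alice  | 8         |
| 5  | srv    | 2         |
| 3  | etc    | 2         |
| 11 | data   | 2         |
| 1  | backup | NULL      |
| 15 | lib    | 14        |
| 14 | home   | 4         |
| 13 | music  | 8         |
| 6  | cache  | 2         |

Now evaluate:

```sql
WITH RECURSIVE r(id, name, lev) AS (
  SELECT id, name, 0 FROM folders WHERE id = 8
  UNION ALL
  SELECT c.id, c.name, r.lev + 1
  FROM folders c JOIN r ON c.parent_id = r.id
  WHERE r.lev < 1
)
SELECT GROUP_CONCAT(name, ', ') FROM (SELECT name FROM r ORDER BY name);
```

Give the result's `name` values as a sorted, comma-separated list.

alice, media, music, root

Base: id=8 (media) at lev 0.
Iteration 1: rows with parent_id in {8} -> root (id 9, lev 1), alice (id 10, lev 1), music (id 13, lev 1).
Iteration 2: lev < 1 fails for all current rows; recursion stops.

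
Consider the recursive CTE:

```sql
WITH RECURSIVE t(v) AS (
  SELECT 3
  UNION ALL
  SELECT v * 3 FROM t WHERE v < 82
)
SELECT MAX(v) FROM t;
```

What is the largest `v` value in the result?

243

Base: v=3.
Iteration 1: 3 < 82 holds -> v = 3 * 3 = 9.
Iteration 2: 9 < 82 holds -> v = 9 * 3 = 27.
Iteration 3: 27 < 82 holds -> v = 27 * 3 = 81.
Iteration 4: 81 < 82 holds -> v = 81 * 3 = 243.
Iteration 5: 243 < 82 fails; recursion stops.
v values: 3, 9, 27, 81, 243; the maximum is 243.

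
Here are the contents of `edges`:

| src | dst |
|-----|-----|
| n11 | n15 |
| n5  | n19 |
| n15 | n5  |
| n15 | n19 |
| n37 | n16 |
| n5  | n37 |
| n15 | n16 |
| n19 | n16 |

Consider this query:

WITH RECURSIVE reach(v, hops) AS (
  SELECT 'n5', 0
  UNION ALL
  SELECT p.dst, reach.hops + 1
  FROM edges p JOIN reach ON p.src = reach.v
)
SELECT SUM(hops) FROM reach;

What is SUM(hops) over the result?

Base: (n5, hops=0).
Iteration 1: edges from {n5} -> (n19, hops=1), (n37, hops=1).
Iteration 2: edges from {n19,n37} -> (n16, hops=2) x2. [UNION ALL keeps all 2 new rows, including repeats]
Iteration 3: no outgoing edges from {n16}; recursion stops.
SUM(hops) = 0 + 1 + 1 + 2 + 2 = 6.

6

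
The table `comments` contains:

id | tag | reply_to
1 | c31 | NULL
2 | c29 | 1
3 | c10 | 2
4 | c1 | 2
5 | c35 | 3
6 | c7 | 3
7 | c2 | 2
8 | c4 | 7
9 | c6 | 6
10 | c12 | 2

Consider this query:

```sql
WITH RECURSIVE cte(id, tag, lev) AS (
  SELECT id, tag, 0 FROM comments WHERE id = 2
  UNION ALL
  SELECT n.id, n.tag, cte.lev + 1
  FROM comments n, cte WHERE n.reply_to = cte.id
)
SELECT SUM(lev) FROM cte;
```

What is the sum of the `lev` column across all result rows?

13

Base: id=2 (c29) at lev 0.
Iteration 1: rows with reply_to in {2} -> c10 (id 3, lev 1), c1 (id 4, lev 1), c2 (id 7, lev 1), c12 (id 10, lev 1).
Iteration 2: rows with reply_to in {3,4,7,10} -> c35 (id 5, lev 2), c7 (id 6, lev 2), c4 (id 8, lev 2).
Iteration 3: rows with reply_to in {5,6,8} -> c6 (id 9, lev 3).
Iteration 4: no rows with reply_to in {9}; recursion stops.
SUM(lev) = 0 + 1 + 1 + 1 + 1 + 2 + 2 + 2 + 3 = 13.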